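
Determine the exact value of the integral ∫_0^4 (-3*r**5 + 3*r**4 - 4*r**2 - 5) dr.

-23084/15

By the power rule, an antiderivative is F(r) = -r**6/2 + 3*r**5/5 - 4*r**3/3 - 5*r.
Then F(4) - F(0) = (-23084/15) - (0) = -23084/15.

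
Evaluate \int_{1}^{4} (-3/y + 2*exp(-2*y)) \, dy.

-6*log(2) - exp(-8) + exp(-2)

An antiderivative is F(y) = -3*log(y) - exp(-2*y).
Then F(4) - F(1) = (-6*log(2) - exp(-8)) - (-exp(-2)) = -6*log(2) - exp(-8) + exp(-2).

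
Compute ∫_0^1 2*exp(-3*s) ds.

An antiderivative is F(s) = -2*exp(-3*s)/3.
Then F(1) - F(0) = (-2*exp(-3)/3) - (-2/3) = 2/3 - 2*exp(-3)/3.

2/3 - 2*exp(-3)/3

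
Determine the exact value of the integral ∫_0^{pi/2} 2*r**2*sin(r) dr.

-4 + 2*pi

Integrate by parts twice (u = r^2, dv = 2*sin(r) dr).
An antiderivative is F(r) = -2*r**2*cos(r) + 4*r*sin(r) + 4*cos(r).
Then F(pi/2) - F(0) = (2*pi) - (4) = -4 + 2*pi.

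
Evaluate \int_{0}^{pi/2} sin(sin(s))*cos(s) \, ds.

1 - cos(1)

Let u = sin(s), so du = cos(s) ds. When s = 0, u = 0; when s = pi/2, u = 1.
The integral becomes ∫ sin(u) du from 0 to 1, with antiderivative -cos(u).
Back in s: F(s) = -cos(sin(s)).
Then F(pi/2) - F(0) = (-cos(1)) - (-1) = 1 - cos(1).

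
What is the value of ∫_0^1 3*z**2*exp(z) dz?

Integrate by parts twice (u = z^2, dv = 3*exp(z) dz).
An antiderivative is F(z) = (3*z**2 - 6*z + 6)*exp(z).
Then F(1) - F(0) = (3*E) - (6) = -6 + 3*E.

-6 + 3*E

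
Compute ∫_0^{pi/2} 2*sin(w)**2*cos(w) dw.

2/3

Let u = sin(w), so du = cos(w) dw. When w = 0, u = 0; when w = pi/2, u = 1.
The integral becomes 2·∫ u**2 du from 0 to 1, with antiderivative 2*u**3/3.
Back in w: F(w) = 2*sin(w)**3/3.
Then F(pi/2) - F(0) = (2/3) - (0) = 2/3.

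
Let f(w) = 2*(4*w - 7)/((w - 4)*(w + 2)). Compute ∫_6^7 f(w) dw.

-18*log(2) + 13*log(3)

Factor the denominator: w**2 - 2*w - 8 = (w + 2)(w - 4).
Partial fractions: 2*(4*w - 7)/((w - 4)*(w + 2)) = 5/(w + 2) + 3/(w - 4).
An antiderivative is F(w) = 3*log(w - 4) + 5*log(w + 2).
Then F(7) - F(6) = (13*log(3)) - (18*log(2)) = -18*log(2) + 13*log(3).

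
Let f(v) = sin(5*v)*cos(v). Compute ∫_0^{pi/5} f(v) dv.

5*sqrt(5)/96 + 25/96

Use the identity sin(5*v)cos(v) = [sin(6*v) + sin(4*v)]/2.
An antiderivative is F(v) = -cos(4*v)/8 - cos(6*v)/12.
Then F(pi/5) - F(0) = (5/96 + 5*sqrt(5)/96) - (-5/24) = 5*sqrt(5)/96 + 25/96.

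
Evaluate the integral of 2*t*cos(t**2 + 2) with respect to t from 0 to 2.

Let u = t**2 + 2, so du = 2*t dt. When t = 0, u = 2; when t = 2, u = 6.
The integral becomes ∫ cos(u) du from 2 to 6, with antiderivative sin(u).
Back in t: F(t) = sin(t**2 + 2).
Then F(2) - F(0) = (sin(6)) - (sin(2)) = -sin(2) + sin(6).

-sin(2) + sin(6)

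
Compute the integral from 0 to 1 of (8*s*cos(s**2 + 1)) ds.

Let u = s**2 + 1, so du = 2*s ds. When s = 0, u = 1; when s = 1, u = 2.
The integral becomes 4·∫ cos(u) du from 1 to 2, with antiderivative 4*sin(u).
Back in s: F(s) = 4*sin(s**2 + 1).
Then F(1) - F(0) = (4*sin(2)) - (4*sin(1)) = -4*sin(1) + 4*sin(2).

-4*sin(1) + 4*sin(2)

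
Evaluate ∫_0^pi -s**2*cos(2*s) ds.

-pi/2

Integrate by parts twice (u = s^2, dv = -cos(2*s) ds).
An antiderivative is F(s) = -s**2*sin(2*s)/2 - s*cos(2*s)/2 + sin(2*s)/4.
Then F(pi) - F(0) = (-pi/2) - (0) = -pi/2.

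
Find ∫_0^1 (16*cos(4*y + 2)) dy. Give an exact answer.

Let u = 4*y + 2, so du = 4 dy. When y = 0, u = 2; when y = 1, u = 6.
The integral becomes 4·∫ cos(u) du from 2 to 6, with antiderivative 4*sin(u).
Back in y: F(y) = 4*sin(4*y + 2).
Then F(1) - F(0) = (4*sin(6)) - (4*sin(2)) = -4*sin(2) + 4*sin(6).

-4*sin(2) + 4*sin(6)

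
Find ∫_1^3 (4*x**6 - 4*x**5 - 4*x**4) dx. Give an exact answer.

59872/105

By the power rule, an antiderivative is F(x) = 4*x**7/7 - 2*x**6/3 - 4*x**5/5.
Then F(3) - F(1) = (19926/35) - (-94/105) = 59872/105.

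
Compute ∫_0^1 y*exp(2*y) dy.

Integrate by parts once (u = y, dv = exp(2*y) dy).
An antiderivative is F(y) = (2*y - 1)*exp(2*y)/4.
Then F(1) - F(0) = (exp(2)/4) - (-1/4) = 1/4 + exp(2)/4.

1/4 + exp(2)/4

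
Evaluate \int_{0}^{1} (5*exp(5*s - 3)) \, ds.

-(1 - exp(5))*exp(-3)

Let u = 5*s - 3, so du = 5 ds. When s = 0, u = -3; when s = 1, u = 2.
The integral becomes ∫ exp(u) du from -3 to 2, with antiderivative exp(u).
Back in s: F(s) = exp(5*s - 3).
Then F(1) - F(0) = (exp(2)) - (exp(-3)) = -(1 - exp(5))*exp(-3).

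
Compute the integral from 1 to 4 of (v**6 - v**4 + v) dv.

150033/70

By the power rule, an antiderivative is F(v) = v**7/7 - v**5/5 + v**2/2.
Then F(4) - F(1) = (75032/35) - (31/70) = 150033/70.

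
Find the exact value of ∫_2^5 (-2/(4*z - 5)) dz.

An antiderivative is F(z) = -log(4*z - 5)/2.
Then F(5) - F(2) = (-log(15)/2) - (-log(3)/2) = -log(15)/2 + log(3)/2.

-log(15)/2 + log(3)/2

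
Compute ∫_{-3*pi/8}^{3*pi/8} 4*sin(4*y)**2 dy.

Use the identity sin^2(4*y) = (1 - cos(8*y))/2.
An antiderivative is F(y) = 2*y - sin(8*y)/4.
Then F(3*pi/8) - F(-3*pi/8) = (3*pi/4) - (-3*pi/4) = 3*pi/2.

3*pi/2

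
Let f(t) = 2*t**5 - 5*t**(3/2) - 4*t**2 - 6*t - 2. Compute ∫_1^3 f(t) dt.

By the power rule, an antiderivative is F(t) = t**6/3 - 2*t**(5/2) - 4*t**3/3 - 3*t**2 - 2*t.
Then F(3) - F(1) = (174 - 18*sqrt(3)) - (-8) = 182 - 18*sqrt(3).

182 - 18*sqrt(3)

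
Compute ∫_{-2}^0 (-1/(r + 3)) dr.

An antiderivative is F(r) = -log(r + 3).
Then F(0) - F(-2) = (-log(3)) - (0) = -log(3).

-log(3)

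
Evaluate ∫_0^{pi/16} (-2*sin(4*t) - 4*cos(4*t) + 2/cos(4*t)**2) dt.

An antiderivative is F(t) = -sin(4*t) + cos(4*t)/2 + tan(4*t)/2.
Then F(pi/16) - F(0) = (1/2 - sqrt(2)/4) - (1/2) = -sqrt(2)/4.

-sqrt(2)/4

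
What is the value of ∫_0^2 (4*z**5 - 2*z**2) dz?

By the power rule, an antiderivative is F(z) = 2*z**6/3 - 2*z**3/3.
Then F(2) - F(0) = (112/3) - (0) = 112/3.

112/3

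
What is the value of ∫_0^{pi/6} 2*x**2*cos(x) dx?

Integrate by parts twice (u = x^2, dv = 2*cos(x) dx).
An antiderivative is F(x) = 2*x**2*sin(x) + 4*x*cos(x) - 4*sin(x).
Then F(pi/6) - F(0) = (-2 + pi**2/36 + sqrt(3)*pi/3) - (0) = -2 + pi**2/36 + sqrt(3)*pi/3.

-2 + pi**2/36 + sqrt(3)*pi/3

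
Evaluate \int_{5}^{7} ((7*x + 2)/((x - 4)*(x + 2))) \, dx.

Factor the denominator: x**2 - 2*x - 8 = (x + 2)(x - 4).
Partial fractions: (7*x + 2)/((x - 4)*(x + 2)) = 2/(x + 2) + 5/(x - 4).
An antiderivative is F(x) = 5*log(x - 4) + 2*log(x + 2).
Then F(7) - F(5) = (9*log(3)) - (log(49)) = -2*log(7) + 9*log(3).

-2*log(7) + 9*log(3)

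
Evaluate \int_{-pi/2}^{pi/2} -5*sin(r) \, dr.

0

An antiderivative is F(r) = 5*cos(r).
Then F(pi/2) - F(-pi/2) = (0) - (0) = 0.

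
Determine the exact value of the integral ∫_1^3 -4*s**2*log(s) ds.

104/9 - 36*log(3)

Integrate by parts once (u = ln s, dv = -4*s**2 ds).
An antiderivative is F(s) = -4*s**3*(3*log(s) - 1)/9.
Then F(3) - F(1) = (12 - 36*log(3)) - (4/9) = 104/9 - 36*log(3).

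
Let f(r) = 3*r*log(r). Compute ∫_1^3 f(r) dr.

Integrate by parts once (u = ln r, dv = 3*r dr).
An antiderivative is F(r) = 3*r**2*(2*log(r) - 1)/4.
Then F(3) - F(1) = (-27/4 + 27*log(3)/2) - (-3/4) = -6 + 27*log(3)/2.

-6 + 27*log(3)/2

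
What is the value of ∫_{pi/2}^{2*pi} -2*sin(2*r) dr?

2

An antiderivative is F(r) = cos(2*r).
Then F(2*pi) - F(pi/2) = (1) - (-1) = 2.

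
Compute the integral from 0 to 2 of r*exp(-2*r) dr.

Integrate by parts once (u = r, dv = exp(-2*r) dr).
An antiderivative is F(r) = (-2*r - 1)*exp(-2*r)/4.
Then F(2) - F(0) = (-5*exp(-4)/4) - (-1/4) = (-5 + exp(4))*exp(-4)/4.

(-5 + exp(4))*exp(-4)/4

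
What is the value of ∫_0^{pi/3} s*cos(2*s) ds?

-3/8 + sqrt(3)*pi/12

Integrate by parts once (u = s, dv = cos(2*s) ds).
An antiderivative is F(s) = s*sin(2*s)/2 + cos(2*s)/4.
Then F(pi/3) - F(0) = (-1/8 + sqrt(3)*pi/12) - (1/4) = -3/8 + sqrt(3)*pi/12.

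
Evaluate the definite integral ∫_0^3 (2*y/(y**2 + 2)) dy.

log(11/2)

Let u = y**2 + 2, so du = 2*y dy. When y = 0, u = 2; when y = 3, u = 11.
The integral becomes ∫ 1/u du from 2 to 11, with antiderivative log(u).
Back in y: F(y) = log(y**2 + 2).
Then F(3) - F(0) = (log(11)) - (log(2)) = log(11/2).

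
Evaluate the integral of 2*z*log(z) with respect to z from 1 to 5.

Integrate by parts once (u = ln z, dv = 2*z dz).
An antiderivative is F(z) = z**2*(2*log(z) - 1)/2.
Then F(5) - F(1) = (-25/2 + 25*log(5)) - (-1/2) = -12 + 25*log(5).

-12 + 25*log(5)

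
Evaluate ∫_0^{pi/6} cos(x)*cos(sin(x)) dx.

sin(1/2)

Let u = sin(x), so du = cos(x) dx. When x = 0, u = 0; when x = pi/6, u = 1/2.
The integral becomes ∫ cos(u) du from 0 to 1/2, with antiderivative sin(u).
Back in x: F(x) = sin(sin(x)).
Then F(pi/6) - F(0) = (sin(1/2)) - (0) = sin(1/2).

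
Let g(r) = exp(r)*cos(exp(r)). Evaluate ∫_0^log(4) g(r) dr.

-sin(1) + sin(4)

Let u = exp(r), so du = exp(r) dr. When r = 0, u = 1; when r = log(4), u = 4.
The integral becomes ∫ cos(u) du from 1 to 4, with antiderivative sin(u).
Back in r: F(r) = sin(exp(r)).
Then F(log(4)) - F(0) = (sin(4)) - (sin(1)) = -sin(1) + sin(4).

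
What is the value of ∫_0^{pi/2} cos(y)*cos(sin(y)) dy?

Let u = sin(y), so du = cos(y) dy. When y = 0, u = 0; when y = pi/2, u = 1.
The integral becomes ∫ cos(u) du from 0 to 1, with antiderivative sin(u).
Back in y: F(y) = sin(sin(y)).
Then F(pi/2) - F(0) = (sin(1)) - (0) = sin(1).

sin(1)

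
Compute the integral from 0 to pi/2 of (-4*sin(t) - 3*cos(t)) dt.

An antiderivative is F(t) = -3*sin(t) + 4*cos(t).
Then F(pi/2) - F(0) = (-3) - (4) = -7.

-7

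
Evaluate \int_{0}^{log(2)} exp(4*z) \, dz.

15/4

Let u = exp(z), so du = exp(z) dz. When z = 0, u = 1; when z = log(2), u = 2.
The integral becomes ∫ u**3 du from 1 to 2, with antiderivative u**4/4.
Back in z: F(z) = exp(4*z)/4.
Then F(log(2)) - F(0) = (4) - (1/4) = 15/4.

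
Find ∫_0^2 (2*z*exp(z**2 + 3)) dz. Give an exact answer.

-exp(3) + exp(7)

Let u = z**2 + 3, so du = 2*z dz. When z = 0, u = 3; when z = 2, u = 7.
The integral becomes ∫ exp(u) du from 3 to 7, with antiderivative exp(u).
Back in z: F(z) = exp(z**2 + 3).
Then F(2) - F(0) = (exp(7)) - (exp(3)) = -exp(3) + exp(7).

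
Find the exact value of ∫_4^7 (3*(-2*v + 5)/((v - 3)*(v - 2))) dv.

-3*log(5) - 3*log(2)

Factor the denominator: v**2 - 5*v + 6 = (v - 2)(v - 3).
Partial fractions: 3*(-2*v + 5)/((v - 3)*(v - 2)) = -3/(v - 2) - 3/(v - 3).
An antiderivative is F(v) = -3*log(v - 3) - 3*log(v - 2).
Then F(7) - F(4) = (-3*log(5) - 6*log(2)) - (-log(8)) = -3*log(5) - 3*log(2).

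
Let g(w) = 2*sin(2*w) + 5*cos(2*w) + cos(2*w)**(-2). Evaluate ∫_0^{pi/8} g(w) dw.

3*sqrt(2)/4 + 3/2

An antiderivative is F(w) = 5*sin(2*w)/2 - cos(2*w) + tan(2*w)/2.
Then F(pi/8) - F(0) = (1/2 + 3*sqrt(2)/4) - (-1) = 3*sqrt(2)/4 + 3/2.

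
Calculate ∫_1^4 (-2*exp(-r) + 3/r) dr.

-2*exp(-1) + 2*exp(-4) + 6*log(2)

An antiderivative is F(r) = 3*log(r) + 2*exp(-r).
Then F(4) - F(1) = (2*exp(-4) + 6*log(2)) - (2*exp(-1)) = -2*exp(-1) + 2*exp(-4) + 6*log(2).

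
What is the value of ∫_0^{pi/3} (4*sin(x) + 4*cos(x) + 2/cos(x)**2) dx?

2 + 4*sqrt(3)

An antiderivative is F(x) = 4*sin(x) - 4*cos(x) + 2*tan(x).
Then F(pi/3) - F(0) = (-2 + 4*sqrt(3)) - (-4) = 2 + 4*sqrt(3).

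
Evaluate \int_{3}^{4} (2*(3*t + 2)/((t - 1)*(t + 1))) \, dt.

-7*log(2) + log(5) + 5*log(3)

Factor the denominator: t**2 - 1 = (t + 1)(t - 1).
Partial fractions: 2*(3*t + 2)/((t - 1)*(t + 1)) = 1/(t + 1) + 5/(t - 1).
An antiderivative is F(t) = 5*log(t - 1) + log(t + 1).
Then F(4) - F(3) = (log(5) + 5*log(3)) - (7*log(2)) = -7*log(2) + log(5) + 5*log(3).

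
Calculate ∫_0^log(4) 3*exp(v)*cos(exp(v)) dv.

-3*sin(1) + 3*sin(4)

Let u = exp(v), so du = exp(v) dv. When v = 0, u = 1; when v = log(4), u = 4.
The integral becomes 3·∫ cos(u) du from 1 to 4, with antiderivative 3*sin(u).
Back in v: F(v) = 3*sin(exp(v)).
Then F(log(4)) - F(0) = (3*sin(4)) - (3*sin(1)) = -3*sin(1) + 3*sin(4).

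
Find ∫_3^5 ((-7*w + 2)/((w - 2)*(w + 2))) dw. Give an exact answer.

Factor the denominator: w**2 - 4 = (w + 2)(w - 2).
Partial fractions: (-7*w + 2)/((w - 2)*(w + 2)) = -4/(w + 2) - 3/(w - 2).
An antiderivative is F(w) = -3*log(w - 2) - 4*log(w + 2).
Then F(5) - F(3) = (-4*log(7) - 3*log(3)) - (-4*log(5)) = -4*log(7) - 3*log(3) + 4*log(5).

-4*log(7) - 3*log(3) + 4*log(5)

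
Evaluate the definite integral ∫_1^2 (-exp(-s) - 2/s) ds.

An antiderivative is F(s) = -2*log(s) + exp(-s).
Then F(2) - F(1) = (-2*log(2) + exp(-2)) - (exp(-1)) = -2*log(2) - exp(-1) + exp(-2).

-2*log(2) - exp(-1) + exp(-2)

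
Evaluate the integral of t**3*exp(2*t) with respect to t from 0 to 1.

Integrate by parts 3 times (u = t^3, dv = exp(2*t) dt).
An antiderivative is F(t) = (4*t**3 - 6*t**2 + 6*t - 3)*exp(2*t)/8.
Then F(1) - F(0) = (exp(2)/8) - (-3/8) = 3/8 + exp(2)/8.

3/8 + exp(2)/8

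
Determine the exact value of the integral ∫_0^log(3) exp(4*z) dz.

20

Let u = exp(z), so du = exp(z) dz. When z = 0, u = 1; when z = log(3), u = 3.
The integral becomes ∫ u**3 du from 1 to 3, with antiderivative u**4/4.
Back in z: F(z) = exp(4*z)/4.
Then F(log(3)) - F(0) = (81/4) - (1/4) = 20.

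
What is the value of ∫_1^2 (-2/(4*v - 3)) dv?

An antiderivative is F(v) = -log(4*v - 3)/2.
Then F(2) - F(1) = (-log(5)/2) - (0) = -log(5)/2.

-log(5)/2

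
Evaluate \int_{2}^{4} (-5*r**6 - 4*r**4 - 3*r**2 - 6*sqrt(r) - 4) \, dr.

By the power rule, an antiderivative is F(r) = -5*r**7/7 - 4*r**5/5 - 4*r**(3/2) - r**3 - 4*r.
Then F(4) - F(2) = (-442192/35) - (-4656/35 - 8*sqrt(2)) = -437536/35 + 8*sqrt(2).

-437536/35 + 8*sqrt(2)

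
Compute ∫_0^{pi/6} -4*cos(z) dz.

An antiderivative is F(z) = -4*sin(z).
Then F(pi/6) - F(0) = (-2) - (0) = -2.

-2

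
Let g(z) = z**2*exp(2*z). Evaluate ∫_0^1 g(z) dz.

-1/4 + exp(2)/4

Integrate by parts twice (u = z^2, dv = exp(2*z) dz).
An antiderivative is F(z) = (2*z**2 - 2*z + 1)*exp(2*z)/4.
Then F(1) - F(0) = (exp(2)/4) - (1/4) = -1/4 + exp(2)/4.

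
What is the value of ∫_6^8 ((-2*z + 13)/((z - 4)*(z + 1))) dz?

-6*log(3) + log(2) + 3*log(7)

Factor the denominator: z**2 - 3*z - 4 = (z + 1)(z - 4).
Partial fractions: (-2*z + 13)/((z - 4)*(z + 1)) = -3/(z + 1) + 1/(z - 4).
An antiderivative is F(z) = log(z - 4) - 3*log(z + 1).
Then F(8) - F(6) = (-6*log(3) + 2*log(2)) - (-3*log(7) + log(2)) = -6*log(3) + log(2) + 3*log(7).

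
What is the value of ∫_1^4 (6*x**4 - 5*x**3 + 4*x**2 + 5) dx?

By the power rule, an antiderivative is F(x) = 6*x**5/5 - 5*x**4/4 + 4*x**3/3 + 5*x.
Then F(4) - F(1) = (15212/15) - (377/60) = 20157/20.

20157/20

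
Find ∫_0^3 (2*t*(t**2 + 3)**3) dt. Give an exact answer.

20655/4

Let u = t**2 + 3, so du = 2*t dt. When t = 0, u = 3; when t = 3, u = 12.
The integral becomes ∫ u**3 du from 3 to 12, with antiderivative u**4/4.
Back in t: F(t) = (t**2 + 3)**4/4.
Then F(3) - F(0) = (5184) - (81/4) = 20655/4.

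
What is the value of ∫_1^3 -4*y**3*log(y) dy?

20 - 81*log(3)

Integrate by parts once (u = ln y, dv = -4*y**3 dy).
An antiderivative is F(y) = -y**4*(4*log(y) - 1)/4.
Then F(3) - F(1) = (81/4 - 81*log(3)) - (1/4) = 20 - 81*log(3).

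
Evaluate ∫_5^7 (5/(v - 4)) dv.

5*log(3)

An antiderivative is F(v) = 5*log(v - 4).
Then F(7) - F(5) = (5*log(3)) - (0) = 5*log(3).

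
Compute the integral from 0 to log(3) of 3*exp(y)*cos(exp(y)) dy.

-3*sin(1) + 3*sin(3)

Let u = exp(y), so du = exp(y) dy. When y = 0, u = 1; when y = log(3), u = 3.
The integral becomes 3·∫ cos(u) du from 1 to 3, with antiderivative 3*sin(u).
Back in y: F(y) = 3*sin(exp(y)).
Then F(log(3)) - F(0) = (3*sin(3)) - (3*sin(1)) = -3*sin(1) + 3*sin(3).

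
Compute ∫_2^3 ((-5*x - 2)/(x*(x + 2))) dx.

Factor the denominator: x**2 + 2*x = (x + 2)x.
Partial fractions: (-5*x - 2)/(x*(x + 2)) = -4/(x + 2) - 1/x.
An antiderivative is F(x) = -log(x) - 4*log(x + 2).
Then F(3) - F(2) = (-4*log(5) - log(3)) - (-9*log(2)) = -4*log(5) - log(3) + 9*log(2).

-4*log(5) - log(3) + 9*log(2)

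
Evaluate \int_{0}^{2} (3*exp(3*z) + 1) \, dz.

1 + exp(6)

An antiderivative is F(z) = exp(3*z) + z.
Then F(2) - F(0) = (2 + exp(6)) - (1) = 1 + exp(6).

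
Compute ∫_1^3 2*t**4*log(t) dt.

Integrate by parts once (u = ln t, dv = 2*t**4 dt).
An antiderivative is F(t) = 2*t**5*(5*log(t) - 1)/25.
Then F(3) - F(1) = (-486/25 + 486*log(3)/5) - (-2/25) = -484/25 + 486*log(3)/5.

-484/25 + 486*log(3)/5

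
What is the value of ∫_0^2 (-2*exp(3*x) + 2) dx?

14/3 - 2*exp(6)/3

An antiderivative is F(x) = -2*exp(3*x)/3 + 2*x.
Then F(2) - F(0) = (4 - 2*exp(6)/3) - (-2/3) = 14/3 - 2*exp(6)/3.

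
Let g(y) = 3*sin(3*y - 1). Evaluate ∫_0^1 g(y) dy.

Let u = 3*y - 1, so du = 3 dy. When y = 0, u = -1; when y = 1, u = 2.
The integral becomes ∫ sin(u) du from -1 to 2, with antiderivative -cos(u).
Back in y: F(y) = -cos(3*y - 1).
Then F(1) - F(0) = (-cos(2)) - (-cos(1)) = -cos(2) + cos(1).

-cos(2) + cos(1)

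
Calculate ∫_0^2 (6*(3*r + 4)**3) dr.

Let u = 3*r + 4, so du = 3 dr. When r = 0, u = 4; when r = 2, u = 10.
The integral becomes 2·∫ u**3 du from 4 to 10, with antiderivative u**4/2.
Back in r: F(r) = (3*r + 4)**4/2.
Then F(2) - F(0) = (5000) - (128) = 4872.

4872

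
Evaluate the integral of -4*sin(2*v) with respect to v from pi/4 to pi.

An antiderivative is F(v) = 2*cos(2*v).
Then F(pi) - F(pi/4) = (2) - (0) = 2.

2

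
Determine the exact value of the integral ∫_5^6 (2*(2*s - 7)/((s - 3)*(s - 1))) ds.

-9*log(2) - log(3) + 5*log(5)

Factor the denominator: s**2 - 4*s + 3 = (s - 1)(s - 3).
Partial fractions: 2*(2*s - 7)/((s - 3)*(s - 1)) = 5/(s - 1) - 1/(s - 3).
An antiderivative is F(s) = -log(s - 3) + 5*log(s - 1).
Then F(6) - F(5) = (-log(3) + 5*log(5)) - (9*log(2)) = -9*log(2) - log(3) + 5*log(5).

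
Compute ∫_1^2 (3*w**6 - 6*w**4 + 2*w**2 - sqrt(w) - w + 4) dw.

5263/210 - 4*sqrt(2)/3

By the power rule, an antiderivative is F(w) = 3*w**7/7 - 6*w**5/5 - 2*w**(3/2)/3 + 2*w**3/3 - w**2/2 + 4*w.
Then F(2) - F(1) = (2918/105 - 4*sqrt(2)/3) - (191/70) = 5263/210 - 4*sqrt(2)/3.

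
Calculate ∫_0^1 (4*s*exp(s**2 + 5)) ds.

-2*(1 - exp(1))*exp(5)

Let u = s**2 + 5, so du = 2*s ds. When s = 0, u = 5; when s = 1, u = 6.
The integral becomes 2·∫ exp(u) du from 5 to 6, with antiderivative 2*exp(u).
Back in s: F(s) = 2*exp(s**2 + 5).
Then F(1) - F(0) = (2*exp(6)) - (2*exp(5)) = -2*(1 - exp(1))*exp(5).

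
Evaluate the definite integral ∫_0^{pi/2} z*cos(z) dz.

Integrate by parts once (u = z, dv = cos(z) dz).
An antiderivative is F(z) = z*sin(z) + cos(z).
Then F(pi/2) - F(0) = (pi/2) - (1) = -1 + pi/2.

-1 + pi/2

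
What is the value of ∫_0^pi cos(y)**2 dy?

Use the identity cos^2(y) = (1 + cos(2*y))/2.
An antiderivative is F(y) = y/2 + sin(2*y)/4.
Then F(pi) - F(0) = (pi/2) - (0) = pi/2.

pi/2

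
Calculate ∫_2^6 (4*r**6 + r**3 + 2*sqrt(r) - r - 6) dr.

By the power rule, an antiderivative is F(r) = 4*r**7/7 + r**4/4 + 4*r**(3/2)/3 - r**2/2 - 6*r.
Then F(6) - F(2) = (8*sqrt(6) + 1121634/7) - (8*sqrt(2)/3 + 442/7) = -8*sqrt(2)/3 + 8*sqrt(6) + 1121192/7.

-8*sqrt(2)/3 + 8*sqrt(6) + 1121192/7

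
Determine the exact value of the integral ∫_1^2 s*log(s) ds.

Integrate by parts once (u = ln s, dv = s ds).
An antiderivative is F(s) = s**2*(2*log(s) - 1)/4.
Then F(2) - F(1) = (-1 + log(4)) - (-1/4) = -3/4 + log(4).

-3/4 + log(4)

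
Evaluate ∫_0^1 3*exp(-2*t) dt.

3/2 - 3*exp(-2)/2

An antiderivative is F(t) = -3*exp(-2*t)/2.
Then F(1) - F(0) = (-3*exp(-2)/2) - (-3/2) = 3/2 - 3*exp(-2)/2.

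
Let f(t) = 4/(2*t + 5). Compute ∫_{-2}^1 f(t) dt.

An antiderivative is F(t) = 2*log(2*t + 5).
Then F(1) - F(-2) = (log(49)) - (0) = log(49).

log(49)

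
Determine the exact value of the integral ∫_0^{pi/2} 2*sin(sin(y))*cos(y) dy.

Let u = sin(y), so du = cos(y) dy. When y = 0, u = 0; when y = pi/2, u = 1.
The integral becomes 2·∫ sin(u) du from 0 to 1, with antiderivative -2*cos(u).
Back in y: F(y) = -2*cos(sin(y)).
Then F(pi/2) - F(0) = (-2*cos(1)) - (-2) = 2 - 2*cos(1).

2 - 2*cos(1)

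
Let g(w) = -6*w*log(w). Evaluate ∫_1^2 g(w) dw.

Integrate by parts once (u = ln w, dv = -6*w dw).
An antiderivative is F(w) = -3*w**2*(2*log(w) - 1)/2.
Then F(2) - F(1) = (6 - 12*log(2)) - (3/2) = 9/2 - 12*log(2).

9/2 - 12*log(2)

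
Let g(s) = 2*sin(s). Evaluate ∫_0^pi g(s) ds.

An antiderivative is F(s) = -2*cos(s).
Then F(pi) - F(0) = (2) - (-2) = 4.

4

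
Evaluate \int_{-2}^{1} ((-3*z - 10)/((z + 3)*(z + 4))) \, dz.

-log(25)

Factor the denominator: z**2 + 7*z + 12 = (z + 4)(z + 3).
Partial fractions: (-3*z - 10)/((z + 3)*(z + 4)) = -2/(z + 4) - 1/(z + 3).
An antiderivative is F(z) = -log(z + 3) - 2*log(z + 4).
Then F(1) - F(-2) = (-log(100)) - (-log(4)) = -log(25).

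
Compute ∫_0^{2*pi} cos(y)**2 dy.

pi

Use the identity cos^2(y) = (1 + cos(2*y))/2.
An antiderivative is F(y) = y/2 + sin(2*y)/4.
Then F(2*pi) - F(0) = (pi) - (0) = pi.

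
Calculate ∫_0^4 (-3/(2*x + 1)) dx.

-log(27)

An antiderivative is F(x) = -3*log(2*x + 1)/2.
Then F(4) - F(0) = (-log(27)) - (0) = -log(27).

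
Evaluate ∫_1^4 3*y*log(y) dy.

Integrate by parts once (u = ln y, dv = 3*y dy).
An antiderivative is F(y) = 3*y**2*(2*log(y) - 1)/4.
Then F(4) - F(1) = (-12 + 48*log(2)) - (-3/4) = -45/4 + 48*log(2).

-45/4 + 48*log(2)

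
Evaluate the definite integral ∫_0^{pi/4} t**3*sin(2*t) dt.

Integrate by parts 3 times (u = t^3, dv = sin(2*t) dt).
An antiderivative is F(t) = -t**3*cos(2*t)/2 + 3*t**2*sin(2*t)/4 + 3*t*cos(2*t)/4 - 3*sin(2*t)/8.
Then F(pi/4) - F(0) = (-3/8 + 3*pi**2/64) - (0) = -3/8 + 3*pi**2/64.

-3/8 + 3*pi**2/64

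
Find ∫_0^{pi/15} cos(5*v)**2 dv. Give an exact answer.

Use the identity cos^2(5*v) = (1 + cos(10*v))/2.
An antiderivative is F(v) = v/2 + sin(10*v)/20.
Then F(pi/15) - F(0) = (sqrt(3)/40 + pi/30) - (0) = sqrt(3)/40 + pi/30.

sqrt(3)/40 + pi/30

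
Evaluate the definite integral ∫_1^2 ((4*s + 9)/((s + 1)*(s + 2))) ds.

-7*log(2) + 6*log(3)

Factor the denominator: s**2 + 3*s + 2 = (s + 2)(s + 1).
Partial fractions: (4*s + 9)/((s + 1)*(s + 2)) = -1/(s + 2) + 5/(s + 1).
An antiderivative is F(s) = 5*log(s + 1) - log(s + 2).
Then F(2) - F(1) = (-2*log(2) + 5*log(3)) - (log(32/3)) = -7*log(2) + 6*log(3).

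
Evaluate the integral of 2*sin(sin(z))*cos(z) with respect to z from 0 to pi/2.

2 - 2*cos(1)

Let u = sin(z), so du = cos(z) dz. When z = 0, u = 0; when z = pi/2, u = 1.
The integral becomes 2·∫ sin(u) du from 0 to 1, with antiderivative -2*cos(u).
Back in z: F(z) = -2*cos(sin(z)).
Then F(pi/2) - F(0) = (-2*cos(1)) - (-2) = 2 - 2*cos(1).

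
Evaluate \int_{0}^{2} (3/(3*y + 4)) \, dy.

log(5/2)

Let u = 3*y + 4, so du = 3 dy. When y = 0, u = 4; when y = 2, u = 10.
The integral becomes ∫ 1/u du from 4 to 10, with antiderivative log(u).
Back in y: F(y) = log(3*y + 4).
Then F(2) - F(0) = (log(10)) - (log(4)) = log(5/2).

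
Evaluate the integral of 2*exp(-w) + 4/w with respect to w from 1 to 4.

An antiderivative is F(w) = 4*log(w) - 2*exp(-w).
Then F(4) - F(1) = (-2*exp(-4) + 8*log(2)) - (-2*exp(-1)) = -2*exp(-4) + 2*exp(-1) + 8*log(2).

-2*exp(-4) + 2*exp(-1) + 8*log(2)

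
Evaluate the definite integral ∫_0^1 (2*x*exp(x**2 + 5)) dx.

-exp(5) + exp(6)

Let u = x**2 + 5, so du = 2*x dx. When x = 0, u = 5; when x = 1, u = 6.
The integral becomes ∫ exp(u) du from 5 to 6, with antiderivative exp(u).
Back in x: F(x) = exp(x**2 + 5).
Then F(1) - F(0) = (exp(6)) - (exp(5)) = -exp(5) + exp(6).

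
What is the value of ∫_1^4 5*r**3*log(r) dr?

Integrate by parts once (u = ln r, dv = 5*r**3 dr).
An antiderivative is F(r) = 5*r**4*(4*log(r) - 1)/16.
Then F(4) - F(1) = (-80 + 640*log(2)) - (-5/16) = -1275/16 + 640*log(2).

-1275/16 + 640*log(2)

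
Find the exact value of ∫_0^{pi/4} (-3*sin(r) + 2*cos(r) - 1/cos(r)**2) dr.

-4 + 5*sqrt(2)/2

An antiderivative is F(r) = 2*sin(r) + 3*cos(r) - tan(r).
Then F(pi/4) - F(0) = (-1 + 5*sqrt(2)/2) - (3) = -4 + 5*sqrt(2)/2.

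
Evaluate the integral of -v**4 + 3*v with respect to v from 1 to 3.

-182/5

By the power rule, an antiderivative is F(v) = -v**5/5 + 3*v**2/2.
Then F(3) - F(1) = (-351/10) - (13/10) = -182/5.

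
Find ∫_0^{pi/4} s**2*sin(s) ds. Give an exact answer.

Integrate by parts twice (u = s^2, dv = sin(s) ds).
An antiderivative is F(s) = -s**2*cos(s) + 2*s*sin(s) + 2*cos(s).
Then F(pi/4) - F(0) = (sqrt(2)*(-pi**2 + 8*pi + 32)/32) - (2) = -2 - sqrt(2)*pi**2/32 + sqrt(2)*pi/4 + sqrt(2).

-2 - sqrt(2)*pi**2/32 + sqrt(2)*pi/4 + sqrt(2)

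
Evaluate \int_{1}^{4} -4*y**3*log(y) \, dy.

Integrate by parts once (u = ln y, dv = -4*y**3 dy).
An antiderivative is F(y) = -y**4*(4*log(y) - 1)/4.
Then F(4) - F(1) = (64 - 512*log(2)) - (1/4) = 255/4 - 512*log(2).

255/4 - 512*log(2)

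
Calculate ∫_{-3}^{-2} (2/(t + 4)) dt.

An antiderivative is F(t) = 2*log(t + 4).
Then F(-2) - F(-3) = (log(4)) - (0) = log(4).

log(4)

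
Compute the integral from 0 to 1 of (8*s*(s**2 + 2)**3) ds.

Let u = s**2 + 2, so du = 2*s ds. When s = 0, u = 2; when s = 1, u = 3.
The integral becomes 4·∫ u**3 du from 2 to 3, with antiderivative u**4.
Back in s: F(s) = (s**2 + 2)**4.
Then F(1) - F(0) = (81) - (16) = 65.

65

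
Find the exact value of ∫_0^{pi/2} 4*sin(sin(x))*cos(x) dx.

4 - 4*cos(1)

Let u = sin(x), so du = cos(x) dx. When x = 0, u = 0; when x = pi/2, u = 1.
The integral becomes 4·∫ sin(u) du from 0 to 1, with antiderivative -4*cos(u).
Back in x: F(x) = -4*cos(sin(x)).
Then F(pi/2) - F(0) = (-4*cos(1)) - (-4) = 4 - 4*cos(1).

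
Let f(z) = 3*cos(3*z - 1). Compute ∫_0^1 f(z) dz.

sin(1) + sin(2)

Let u = 3*z - 1, so du = 3 dz. When z = 0, u = -1; when z = 1, u = 2.
The integral becomes ∫ cos(u) du from -1 to 2, with antiderivative sin(u).
Back in z: F(z) = sin(3*z - 1).
Then F(1) - F(0) = (sin(2)) - (-sin(1)) = sin(1) + sin(2).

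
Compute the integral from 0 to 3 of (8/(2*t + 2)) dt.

8*log(2)

Let u = 2*t + 2, so du = 2 dt. When t = 0, u = 2; when t = 3, u = 8.
The integral becomes 4·∫ 1/u du from 2 to 8, with antiderivative 4*log(u).
Back in t: F(t) = 4*log(2*t + 2).
Then F(3) - F(0) = (12*log(2)) - (log(16)) = 8*log(2).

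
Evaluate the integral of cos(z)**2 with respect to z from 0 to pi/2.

Use the identity cos^2(z) = (1 + cos(2*z))/2.
An antiderivative is F(z) = z/2 + sin(2*z)/4.
Then F(pi/2) - F(0) = (pi/4) - (0) = pi/4.

pi/4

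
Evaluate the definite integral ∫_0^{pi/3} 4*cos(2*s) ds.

sqrt(3)

An antiderivative is F(s) = 2*sin(2*s).
Then F(pi/3) - F(0) = (sqrt(3)) - (0) = sqrt(3).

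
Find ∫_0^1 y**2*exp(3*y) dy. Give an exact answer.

-2/27 + 5*exp(3)/27

Integrate by parts twice (u = y^2, dv = exp(3*y) dy).
An antiderivative is F(y) = (9*y**2 - 6*y + 2)*exp(3*y)/27.
Then F(1) - F(0) = (5*exp(3)/27) - (2/27) = -2/27 + 5*exp(3)/27.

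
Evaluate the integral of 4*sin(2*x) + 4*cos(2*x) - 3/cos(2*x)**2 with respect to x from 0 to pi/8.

1/2

An antiderivative is F(x) = 2*sin(2*x) - 2*cos(2*x) - 3*tan(2*x)/2.
Then F(pi/8) - F(0) = (-3/2) - (-2) = 1/2.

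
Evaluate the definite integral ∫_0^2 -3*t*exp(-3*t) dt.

Integrate by parts once (u = t, dv = -3*exp(-3*t) dt).
An antiderivative is F(t) = (3*t + 1)*exp(-3*t)/3.
Then F(2) - F(0) = (7*exp(-6)/3) - (1/3) = (7 - exp(6))*exp(-6)/3.

(7 - exp(6))*exp(-6)/3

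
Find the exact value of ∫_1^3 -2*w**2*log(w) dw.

Integrate by parts once (u = ln w, dv = -2*w**2 dw).
An antiderivative is F(w) = -2*w**3*(3*log(w) - 1)/9.
Then F(3) - F(1) = (6 - 18*log(3)) - (2/9) = 52/9 - 18*log(3).

52/9 - 18*log(3)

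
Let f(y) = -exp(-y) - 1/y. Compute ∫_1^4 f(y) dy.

An antiderivative is F(y) = -log(y) + exp(-y).
Then F(4) - F(1) = ((1 - log(4**exp(4)))*exp(-4)) - (exp(-1)) = (-log(4**exp(4)) - exp(3) + 1)*exp(-4).

(-log(4**exp(4)) - exp(3) + 1)*exp(-4)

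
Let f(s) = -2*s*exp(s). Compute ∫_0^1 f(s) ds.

-2

Integrate by parts once (u = s, dv = -2*exp(s) ds).
An antiderivative is F(s) = (-2*s + 2)*exp(s).
Then F(1) - F(0) = (0) - (2) = -2.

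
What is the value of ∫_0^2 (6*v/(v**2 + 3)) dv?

Let u = v**2 + 3, so du = 2*v dv. When v = 0, u = 3; when v = 2, u = 7.
The integral becomes 3·∫ 1/u du from 3 to 7, with antiderivative 3*log(u).
Back in v: F(v) = 3*log(v**2 + 3).
Then F(2) - F(0) = (3*log(7)) - (log(27)) = -3*log(3) + 3*log(7).

-3*log(3) + 3*log(7)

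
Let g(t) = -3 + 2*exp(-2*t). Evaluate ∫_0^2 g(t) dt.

-5 - exp(-4)

An antiderivative is F(t) = -3*t - exp(-2*t).
Then F(2) - F(0) = (-6 - exp(-4)) - (-1) = -5 - exp(-4).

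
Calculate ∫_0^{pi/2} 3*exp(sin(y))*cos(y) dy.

-3 + 3*E

Let u = sin(y), so du = cos(y) dy. When y = 0, u = 0; when y = pi/2, u = 1.
The integral becomes 3·∫ exp(u) du from 0 to 1, with antiderivative 3*exp(u).
Back in y: F(y) = 3*exp(sin(y)).
Then F(pi/2) - F(0) = (3*E) - (3) = -3 + 3*E.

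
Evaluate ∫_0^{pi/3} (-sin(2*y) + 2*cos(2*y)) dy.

-3/4 + sqrt(3)/2

An antiderivative is F(y) = sin(2*y) + cos(2*y)/2.
Then F(pi/3) - F(0) = (-1/4 + sqrt(3)/2) - (1/2) = -3/4 + sqrt(3)/2.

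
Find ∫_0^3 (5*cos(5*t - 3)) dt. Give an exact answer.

sin(12) + sin(3)

Let u = 5*t - 3, so du = 5 dt. When t = 0, u = -3; when t = 3, u = 12.
The integral becomes ∫ cos(u) du from -3 to 12, with antiderivative sin(u).
Back in t: F(t) = sin(5*t - 3).
Then F(3) - F(0) = (sin(12)) - (-sin(3)) = sin(12) + sin(3).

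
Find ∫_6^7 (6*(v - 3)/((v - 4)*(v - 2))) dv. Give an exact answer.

Factor the denominator: v**2 - 6*v + 8 = (v - 2)(v - 4).
Partial fractions: 6*(v - 3)/((v - 4)*(v - 2)) = 3/(v - 2) + 3/(v - 4).
An antiderivative is F(v) = 3*log(v - 4) + 3*log(v - 2).
Then F(7) - F(6) = (3*log(3) + 3*log(5)) - (9*log(2)) = -9*log(2) + 3*log(3) + 3*log(5).

-9*log(2) + 3*log(3) + 3*log(5)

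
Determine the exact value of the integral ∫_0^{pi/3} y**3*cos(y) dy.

Integrate by parts 3 times (u = y^3, dv = cos(y) dy).
An antiderivative is F(y) = y**3*sin(y) + 3*y**2*cos(y) - 6*y*sin(y) - 6*cos(y).
Then F(pi/3) - F(0) = (-sqrt(3)*pi - 3 + sqrt(3)*pi**3/54 + pi**2/6) - (-6) = -sqrt(3)*pi + sqrt(3)*pi**3/54 + pi**2/6 + 3.

-sqrt(3)*pi + sqrt(3)*pi**3/54 + pi**2/6 + 3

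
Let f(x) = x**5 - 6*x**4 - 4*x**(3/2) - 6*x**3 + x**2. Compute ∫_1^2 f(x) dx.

By the power rule, an antiderivative is F(x) = x**6/6 - 8*x**(5/2)/5 - 6*x**5/5 - 3*x**4/2 + x**3/3.
Then F(2) - F(1) = (-736/15 - 32*sqrt(2)/5) - (-19/5) = -679/15 - 32*sqrt(2)/5.

-679/15 - 32*sqrt(2)/5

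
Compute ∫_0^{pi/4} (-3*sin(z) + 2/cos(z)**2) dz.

-1 + 3*sqrt(2)/2

An antiderivative is F(z) = 3*cos(z) + 2*tan(z).
Then F(pi/4) - F(0) = (2 + 3*sqrt(2)/2) - (3) = -1 + 3*sqrt(2)/2.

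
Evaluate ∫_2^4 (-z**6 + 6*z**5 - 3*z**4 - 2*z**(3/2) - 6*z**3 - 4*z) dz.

16*sqrt(2)/5 + 24672/35

By the power rule, an antiderivative is F(z) = -z**7/7 + z**6 - 4*z**(5/2)/5 - 3*z**5/5 - 3*z**4/2 - 2*z**2.
Then F(4) - F(2) = (4896/7) - (-192/35 - 16*sqrt(2)/5) = 16*sqrt(2)/5 + 24672/35.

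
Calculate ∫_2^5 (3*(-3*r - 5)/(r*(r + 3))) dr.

-7*log(2) - log(5)

Factor the denominator: r**2 + 3*r = (r + 3)r.
Partial fractions: 3*(-3*r - 5)/(r*(r + 3)) = -4/(r + 3) - 5/r.
An antiderivative is F(r) = -5*log(r) - 4*log(r + 3).
Then F(5) - F(2) = (-12*log(2) - 5*log(5)) - (-4*log(5) - 5*log(2)) = -7*log(2) - log(5).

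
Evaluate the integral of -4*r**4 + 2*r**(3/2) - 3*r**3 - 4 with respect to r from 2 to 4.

By the power rule, an antiderivative is F(r) = 4*r**(5/2)/5 - 4*r**5/5 - 3*r**4/4 - 4*r.
Then F(4) - F(2) = (-5008/5) - (-228/5 + 16*sqrt(2)/5) = -956 - 16*sqrt(2)/5.

-956 - 16*sqrt(2)/5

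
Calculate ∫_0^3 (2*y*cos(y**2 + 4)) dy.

sin(13) - sin(4)

Let u = y**2 + 4, so du = 2*y dy. When y = 0, u = 4; when y = 3, u = 13.
The integral becomes ∫ cos(u) du from 4 to 13, with antiderivative sin(u).
Back in y: F(y) = sin(y**2 + 4).
Then F(3) - F(0) = (sin(13)) - (sin(4)) = sin(13) - sin(4).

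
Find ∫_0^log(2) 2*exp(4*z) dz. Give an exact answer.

Let u = exp(z), so du = exp(z) dz. When z = 0, u = 1; when z = log(2), u = 2.
The integral becomes 2·∫ u**3 du from 1 to 2, with antiderivative u**4/2.
Back in z: F(z) = exp(4*z)/2.
Then F(log(2)) - F(0) = (8) - (1/2) = 15/2.

15/2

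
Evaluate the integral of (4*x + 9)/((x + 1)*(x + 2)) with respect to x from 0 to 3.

-log(5) + 11*log(2)

Factor the denominator: x**2 + 3*x + 2 = (x + 2)(x + 1).
Partial fractions: (4*x + 9)/((x + 1)*(x + 2)) = -1/(x + 2) + 5/(x + 1).
An antiderivative is F(x) = 5*log(x + 1) - log(x + 2).
Then F(3) - F(0) = (-log(5) + 10*log(2)) - (-log(2)) = -log(5) + 11*log(2).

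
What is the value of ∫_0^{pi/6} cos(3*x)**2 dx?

pi/12

Use the identity cos^2(3*x) = (1 + cos(6*x))/2.
An antiderivative is F(x) = x/2 + sin(6*x)/12.
Then F(pi/6) - F(0) = (pi/12) - (0) = pi/12.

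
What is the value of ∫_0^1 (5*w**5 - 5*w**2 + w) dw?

-1/3

By the power rule, an antiderivative is F(w) = 5*w**6/6 - 5*w**3/3 + w**2/2.
Then F(1) - F(0) = (-1/3) - (0) = -1/3.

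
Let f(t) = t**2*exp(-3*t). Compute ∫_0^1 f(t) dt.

2/27 - 17*exp(-3)/27

Integrate by parts twice (u = t^2, dv = exp(-3*t) dt).
An antiderivative is F(t) = (-9*t**2 - 6*t - 2)*exp(-3*t)/27.
Then F(1) - F(0) = (-17*exp(-3)/27) - (-2/27) = 2/27 - 17*exp(-3)/27.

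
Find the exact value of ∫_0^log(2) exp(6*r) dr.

21/2

Let u = exp(r), so du = exp(r) dr. When r = 0, u = 1; when r = log(2), u = 2.
The integral becomes ∫ u**5 du from 1 to 2, with antiderivative u**6/6.
Back in r: F(r) = exp(6*r)/6.
Then F(log(2)) - F(0) = (32/3) - (1/6) = 21/2.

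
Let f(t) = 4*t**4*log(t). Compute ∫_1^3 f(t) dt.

Integrate by parts once (u = ln t, dv = 4*t**4 dt).
An antiderivative is F(t) = 4*t**5*(5*log(t) - 1)/25.
Then F(3) - F(1) = (-972/25 + 972*log(3)/5) - (-4/25) = -968/25 + 972*log(3)/5.

-968/25 + 972*log(3)/5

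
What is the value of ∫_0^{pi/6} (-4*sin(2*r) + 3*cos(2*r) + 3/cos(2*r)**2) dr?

-1 + 9*sqrt(3)/4

An antiderivative is F(r) = 3*sin(2*r)/2 + 2*cos(2*r) + 3*tan(2*r)/2.
Then F(pi/6) - F(0) = (1 + 9*sqrt(3)/4) - (2) = -1 + 9*sqrt(3)/4.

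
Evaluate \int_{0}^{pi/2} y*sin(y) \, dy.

Integrate by parts once (u = y, dv = sin(y) dy).
An antiderivative is F(y) = -y*cos(y) + sin(y).
Then F(pi/2) - F(0) = (1) - (0) = 1.

1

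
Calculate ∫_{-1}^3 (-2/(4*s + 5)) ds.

-log(17)/2

An antiderivative is F(s) = -log(4*s + 5)/2.
Then F(3) - F(-1) = (-log(17)/2) - (0) = -log(17)/2.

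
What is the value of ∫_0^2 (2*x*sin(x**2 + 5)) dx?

cos(5) - cos(9)

Let u = x**2 + 5, so du = 2*x dx. When x = 0, u = 5; when x = 2, u = 9.
The integral becomes ∫ sin(u) du from 5 to 9, with antiderivative -cos(u).
Back in x: F(x) = -cos(x**2 + 5).
Then F(2) - F(0) = (-cos(9)) - (-cos(5)) = cos(5) - cos(9).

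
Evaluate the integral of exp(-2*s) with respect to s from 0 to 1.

-(1 - exp(2))*exp(-2)/2

An antiderivative is F(s) = -exp(-2*s)/2.
Then F(1) - F(0) = (-exp(-2)/2) - (-1/2) = -(1 - exp(2))*exp(-2)/2.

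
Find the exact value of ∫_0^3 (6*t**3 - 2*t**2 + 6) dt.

By the power rule, an antiderivative is F(t) = 3*t**4/2 - 2*t**3/3 + 6*t.
Then F(3) - F(0) = (243/2) - (0) = 243/2.

243/2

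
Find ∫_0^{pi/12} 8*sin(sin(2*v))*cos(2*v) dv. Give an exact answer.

Let u = sin(2*v), so du = 2*cos(2*v) dv. When v = 0, u = 0; when v = pi/12, u = 1/2.
The integral becomes 4·∫ sin(u) du from 0 to 1/2, with antiderivative -4*cos(u).
Back in v: F(v) = -4*cos(sin(2*v)).
Then F(pi/12) - F(0) = (-4*cos(1/2)) - (-4) = 4 - 4*cos(1/2).

4 - 4*cos(1/2)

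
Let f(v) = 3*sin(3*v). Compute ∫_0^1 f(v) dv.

1 - cos(3)

Let u = 3*v, so du = 3 dv. When v = 0, u = 0; when v = 1, u = 3.
The integral becomes ∫ sin(u) du from 0 to 3, with antiderivative -cos(u).
Back in v: F(v) = -cos(3*v).
Then F(1) - F(0) = (-cos(3)) - (-1) = 1 - cos(3).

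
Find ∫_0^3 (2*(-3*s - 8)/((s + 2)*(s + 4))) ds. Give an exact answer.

-4*log(7) - 2*log(5) + 10*log(2)

Factor the denominator: s**2 + 6*s + 8 = (s + 4)(s + 2).
Partial fractions: 2*(-3*s - 8)/((s + 2)*(s + 4)) = -4/(s + 4) - 2/(s + 2).
An antiderivative is F(s) = -2*log(s + 2) - 4*log(s + 4).
Then F(3) - F(0) = (-4*log(7) - 2*log(5)) - (-10*log(2)) = -4*log(7) - 2*log(5) + 10*log(2).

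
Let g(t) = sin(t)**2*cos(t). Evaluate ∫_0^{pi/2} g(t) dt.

1/3

Let u = sin(t), so du = cos(t) dt. When t = 0, u = 0; when t = pi/2, u = 1.
The integral becomes ∫ u**2 du from 0 to 1, with antiderivative u**3/3.
Back in t: F(t) = sin(t)**3/3.
Then F(pi/2) - F(0) = (1/3) - (0) = 1/3.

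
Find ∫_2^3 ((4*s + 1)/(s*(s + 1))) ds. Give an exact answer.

Factor the denominator: s**2 + s = (s + 1)s.
Partial fractions: (4*s + 1)/(s*(s + 1)) = 3/(s + 1) + 1/s.
An antiderivative is F(s) = log(s) + 3*log(s + 1).
Then F(3) - F(2) = (log(3) + 6*log(2)) - (log(54)) = log(32/9).

log(32/9)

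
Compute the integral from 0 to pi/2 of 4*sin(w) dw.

4

An antiderivative is F(w) = -4*cos(w).
Then F(pi/2) - F(0) = (0) - (-4) = 4.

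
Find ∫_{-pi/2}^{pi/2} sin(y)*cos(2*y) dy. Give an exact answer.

Use the identity sin(y)cos(2*y) = [sin(3*y) + sin(-y)]/2.
An antiderivative is F(y) = cos(y)/2 - cos(3*y)/6.
Then F(pi/2) - F(-pi/2) = (0) - (0) = 0.

0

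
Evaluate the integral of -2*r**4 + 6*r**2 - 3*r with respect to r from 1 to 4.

By the power rule, an antiderivative is F(r) = -2*r**5/5 + 2*r**3 - 3*r**2/2.
Then F(4) - F(1) = (-1528/5) - (1/10) = -3057/10.

-3057/10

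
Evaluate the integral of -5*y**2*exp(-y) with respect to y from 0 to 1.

-10 + 25*exp(-1)

Integrate by parts twice (u = y^2, dv = -5*exp(-y) dy).
An antiderivative is F(y) = (5*y**2 + 10*y + 10)*exp(-y).
Then F(1) - F(0) = (25*exp(-1)) - (10) = -10 + 25*exp(-1).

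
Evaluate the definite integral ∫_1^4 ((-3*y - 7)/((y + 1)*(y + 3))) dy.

Factor the denominator: y**2 + 4*y + 3 = (y + 3)(y + 1).
Partial fractions: (-3*y - 7)/((y + 1)*(y + 3)) = -1/(y + 3) - 2/(y + 1).
An antiderivative is F(y) = -2*log(y + 1) - log(y + 3).
Then F(4) - F(1) = (-2*log(5) - log(7)) - (-log(16)) = -2*log(5) - log(7) + 4*log(2).

-2*log(5) - log(7) + 4*log(2)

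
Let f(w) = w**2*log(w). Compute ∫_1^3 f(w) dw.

-26/9 + 9*log(3)

Integrate by parts once (u = ln w, dv = w**2 dw).
An antiderivative is F(w) = w**3*(3*log(w) - 1)/9.
Then F(3) - F(1) = (-3 + 9*log(3)) - (-1/9) = -26/9 + 9*log(3).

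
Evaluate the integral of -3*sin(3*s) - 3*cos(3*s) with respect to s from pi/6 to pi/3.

An antiderivative is F(s) = -sin(3*s) + cos(3*s).
Then F(pi/3) - F(pi/6) = (-1) - (-1) = 0.

0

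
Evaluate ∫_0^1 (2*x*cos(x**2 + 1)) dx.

-sin(1) + sin(2)

Let u = x**2 + 1, so du = 2*x dx. When x = 0, u = 1; when x = 1, u = 2.
The integral becomes ∫ cos(u) du from 1 to 2, with antiderivative sin(u).
Back in x: F(x) = sin(x**2 + 1).
Then F(1) - F(0) = (sin(2)) - (sin(1)) = -sin(1) + sin(2).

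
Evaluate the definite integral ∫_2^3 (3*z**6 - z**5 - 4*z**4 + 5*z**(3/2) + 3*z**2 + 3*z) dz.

By the power rule, an antiderivative is F(z) = 3*z**7/7 - z**6/6 + 2*z**(5/2) - 4*z**5/5 + z**3 + 3*z**2/2.
Then F(3) - F(2) = (18*sqrt(3) + 23166/35) - (8*sqrt(2) + 3422/105) = -8*sqrt(2) + 18*sqrt(3) + 66076/105.

-8*sqrt(2) + 18*sqrt(3) + 66076/105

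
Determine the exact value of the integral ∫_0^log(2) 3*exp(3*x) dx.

Let u = exp(x), so du = exp(x) dx. When x = 0, u = 1; when x = log(2), u = 2.
The integral becomes 3·∫ u**2 du from 1 to 2, with antiderivative u**3.
Back in x: F(x) = exp(3*x).
Then F(log(2)) - F(0) = (8) - (1) = 7.

7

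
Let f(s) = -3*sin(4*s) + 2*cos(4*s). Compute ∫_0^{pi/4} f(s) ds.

An antiderivative is F(s) = sin(4*s)/2 + 3*cos(4*s)/4.
Then F(pi/4) - F(0) = (-3/4) - (3/4) = -3/2.

-3/2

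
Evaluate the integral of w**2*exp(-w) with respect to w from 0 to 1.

2 - 5*exp(-1)

Integrate by parts twice (u = w^2, dv = exp(-w) dw).
An antiderivative is F(w) = (-w**2 - 2*w - 2)*exp(-w).
Then F(1) - F(0) = (-5*exp(-1)) - (-2) = 2 - 5*exp(-1).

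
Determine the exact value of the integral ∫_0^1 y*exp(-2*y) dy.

Integrate by parts once (u = y, dv = exp(-2*y) dy).
An antiderivative is F(y) = (-2*y - 1)*exp(-2*y)/4.
Then F(1) - F(0) = (-3*exp(-2)/4) - (-1/4) = (-3 + exp(2))*exp(-2)/4.

(-3 + exp(2))*exp(-2)/4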